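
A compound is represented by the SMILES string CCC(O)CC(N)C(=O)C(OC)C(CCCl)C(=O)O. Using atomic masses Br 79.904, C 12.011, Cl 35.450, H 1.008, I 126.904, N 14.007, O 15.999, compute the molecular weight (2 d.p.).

First, the molecular formula is C12H22ClNO5 (counting implicit H from valence).
  C: 12 × 12.011 = 144.132
  Cl: 1 × 35.450 = 35.450
  H: 22 × 1.008 = 22.176
  N: 1 × 14.007 = 14.007
  O: 5 × 15.999 = 79.995
Sum: 12×12.011 + 1×35.450 + 22×1.008 + 1×14.007 + 5×15.999 = 295.760 → 295.76 g/mol.

295.76 g/mol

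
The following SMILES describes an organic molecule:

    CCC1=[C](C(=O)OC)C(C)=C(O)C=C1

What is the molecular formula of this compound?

C11H14O3

Walk through each heavy atom and fill implicit hydrogens from standard valence (C 4, N 3, O 2, S 2, halogen 1):
  atom 1: C, bond orders sum to 1 (valence 4) → 3 H
  atom 2: C, bond orders sum to 2 (valence 4) → 2 H
  atom 3: C, bond orders sum to 4 (valence 4) → 0 H
  atom 4: C with explicit H count 0
  atom 5: C, bond orders sum to 4 (valence 4) → 0 H
  atom 6: O, bond orders sum to 2 (valence 2) → 0 H
  atom 7: O, bond orders sum to 2 (valence 2) → 0 H
  atom 8: C, bond orders sum to 1 (valence 4) → 3 H
  atom 9: C, bond orders sum to 4 (valence 4) → 0 H
  atom 10: C, bond orders sum to 1 (valence 4) → 3 H
  atom 11: C, bond orders sum to 4 (valence 4) → 0 H
  atom 12: O, bond orders sum to 1 (valence 2) → 1 H
  atom 13: C, bond orders sum to 3 (valence 4) → 1 H
  atom 14: C, bond orders sum to 3 (valence 4) → 1 H
Totals → C:11, H:14, O:3.
In Hill order: C11H14O3.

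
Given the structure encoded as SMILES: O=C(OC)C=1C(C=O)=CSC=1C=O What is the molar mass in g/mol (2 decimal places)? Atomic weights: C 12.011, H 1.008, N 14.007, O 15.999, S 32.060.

First, the molecular formula is C8H6O4S (counting implicit H from valence).
  C: 8 × 12.011 = 96.088
  H: 6 × 1.008 = 6.048
  O: 4 × 15.999 = 63.996
  S: 1 × 32.060 = 32.060
Sum: 8×12.011 + 6×1.008 + 4×15.999 + 1×32.060 = 198.192 → 198.19 g/mol.

198.19 g/mol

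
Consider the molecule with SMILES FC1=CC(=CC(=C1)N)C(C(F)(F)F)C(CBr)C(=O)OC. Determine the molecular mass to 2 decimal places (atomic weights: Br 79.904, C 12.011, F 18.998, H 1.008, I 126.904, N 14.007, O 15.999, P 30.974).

358.13 g/mol

First, the molecular formula is C12H12BrF4NO2 (counting implicit H from valence).
  Br: 1 × 79.904 = 79.904
  C: 12 × 12.011 = 144.132
  F: 4 × 18.998 = 75.992
  H: 12 × 1.008 = 12.096
  N: 1 × 14.007 = 14.007
  O: 2 × 15.999 = 31.998
Sum: 1×79.904 + 12×12.011 + 4×18.998 + 12×1.008 + 1×14.007 + 2×15.999 = 358.129 → 358.13 g/mol.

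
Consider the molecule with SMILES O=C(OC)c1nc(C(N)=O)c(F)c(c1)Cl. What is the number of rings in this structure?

In SMILES, each pair of matching ring-closure digits denotes one ring-closing bond; the number of such bonds equals the number of independent rings.
Ring-closure bonds here: 1.

1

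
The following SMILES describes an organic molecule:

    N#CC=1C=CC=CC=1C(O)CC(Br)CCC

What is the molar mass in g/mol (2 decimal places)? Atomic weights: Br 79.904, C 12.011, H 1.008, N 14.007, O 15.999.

First, the molecular formula is C13H16BrNO (counting implicit H from valence).
  Br: 1 × 79.904 = 79.904
  C: 13 × 12.011 = 156.143
  H: 16 × 1.008 = 16.128
  N: 1 × 14.007 = 14.007
  O: 1 × 15.999 = 15.999
Sum: 1×79.904 + 13×12.011 + 16×1.008 + 1×14.007 + 1×15.999 = 282.181 → 282.18 g/mol.

282.18 g/mol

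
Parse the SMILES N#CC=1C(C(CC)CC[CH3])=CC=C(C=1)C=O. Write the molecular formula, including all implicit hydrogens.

C14H17NO

Walk through each heavy atom and fill implicit hydrogens from standard valence (C 4, N 3, O 2, S 2, halogen 1):
  atom 1: N, bond orders sum to 3 (valence 3) → 0 H
  atom 2: C, bond orders sum to 4 (valence 4) → 0 H
  atom 3: C, bond orders sum to 4 (valence 4) → 0 H
  atom 4: C, bond orders sum to 4 (valence 4) → 0 H
  atom 5: C, bond orders sum to 3 (valence 4) → 1 H
  atom 6: C, bond orders sum to 2 (valence 4) → 2 H
  atom 7: C, bond orders sum to 1 (valence 4) → 3 H
  atom 8: C, bond orders sum to 2 (valence 4) → 2 H
  atom 9: C, bond orders sum to 2 (valence 4) → 2 H
  atom 10: C with explicit H count 3
  atom 11: C, bond orders sum to 3 (valence 4) → 1 H
  atom 12: C, bond orders sum to 3 (valence 4) → 1 H
  atom 13: C, bond orders sum to 4 (valence 4) → 0 H
  atom 14: C, bond orders sum to 3 (valence 4) → 1 H
  atom 15: C, bond orders sum to 3 (valence 4) → 1 H
  atom 16: O, bond orders sum to 2 (valence 2) → 0 H
Totals → C:14, H:17, N:1, O:1.
In Hill order: C14H17NO.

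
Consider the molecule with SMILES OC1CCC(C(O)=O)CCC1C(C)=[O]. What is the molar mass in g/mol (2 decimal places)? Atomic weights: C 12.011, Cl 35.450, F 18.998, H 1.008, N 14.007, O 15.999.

200.23 g/mol

First, the molecular formula is C10H16O4 (counting implicit H from valence).
  C: 10 × 12.011 = 120.110
  H: 16 × 1.008 = 16.128
  O: 4 × 15.999 = 63.996
Sum: 10×12.011 + 16×1.008 + 4×15.999 = 200.234 → 200.23 g/mol.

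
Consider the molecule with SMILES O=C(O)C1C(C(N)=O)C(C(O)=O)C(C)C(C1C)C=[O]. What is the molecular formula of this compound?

C12H17NO6

Walk through each heavy atom and fill implicit hydrogens from standard valence (C 4, N 3, O 2, S 2, halogen 1):
  atom 1: O, bond orders sum to 2 (valence 2) → 0 H
  atom 2: C, bond orders sum to 4 (valence 4) → 0 H
  atom 3: O, bond orders sum to 1 (valence 2) → 1 H
  atom 4: C, bond orders sum to 3 (valence 4) → 1 H
  atom 5: C, bond orders sum to 3 (valence 4) → 1 H
  atom 6: C, bond orders sum to 4 (valence 4) → 0 H
  atom 7: N, bond orders sum to 1 (valence 3) → 2 H
  atom 8: O, bond orders sum to 2 (valence 2) → 0 H
  atom 9: C, bond orders sum to 3 (valence 4) → 1 H
  atom 10: C, bond orders sum to 4 (valence 4) → 0 H
  atom 11: O, bond orders sum to 1 (valence 2) → 1 H
  atom 12: O, bond orders sum to 2 (valence 2) → 0 H
  atom 13: C, bond orders sum to 3 (valence 4) → 1 H
  atom 14: C, bond orders sum to 1 (valence 4) → 3 H
  atom 15: C, bond orders sum to 3 (valence 4) → 1 H
  atom 16: C, bond orders sum to 3 (valence 4) → 1 H
  atom 17: C, bond orders sum to 1 (valence 4) → 3 H
  atom 18: C, bond orders sum to 3 (valence 4) → 1 H
  atom 19: O with explicit H count 0
Totals → C:12, H:17, N:1, O:6.
In Hill order: C12H17NO6.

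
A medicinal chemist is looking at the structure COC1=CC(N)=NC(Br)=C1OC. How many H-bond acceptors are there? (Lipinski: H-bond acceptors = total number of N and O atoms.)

N atoms: 2; O atoms: 2.
Lipinski HBA = 2 + 2 = 4.

4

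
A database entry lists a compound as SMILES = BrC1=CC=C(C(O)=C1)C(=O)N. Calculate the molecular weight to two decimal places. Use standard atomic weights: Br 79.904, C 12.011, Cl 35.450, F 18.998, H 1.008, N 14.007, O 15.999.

First, the molecular formula is C7H6BrNO2 (counting implicit H from valence).
  Br: 1 × 79.904 = 79.904
  C: 7 × 12.011 = 84.077
  H: 6 × 1.008 = 6.048
  N: 1 × 14.007 = 14.007
  O: 2 × 15.999 = 31.998
Sum: 1×79.904 + 7×12.011 + 6×1.008 + 1×14.007 + 2×15.999 = 216.034 → 216.03 g/mol.

216.03 g/mol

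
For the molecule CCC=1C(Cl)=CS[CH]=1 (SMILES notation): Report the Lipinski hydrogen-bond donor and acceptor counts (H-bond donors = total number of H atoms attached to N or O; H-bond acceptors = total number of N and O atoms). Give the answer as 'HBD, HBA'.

Donors: find every N or O and count the H atoms it carries.
  (no N or O atoms present)
Lipinski HBD = 0.
Acceptors: N atoms = 0, O atoms = 0 → HBA = 0.

0, 0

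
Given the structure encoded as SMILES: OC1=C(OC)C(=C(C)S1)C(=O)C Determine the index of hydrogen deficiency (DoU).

Degree of unsaturation = (number of rings) + (number of π bonds).
Ring closures in the SMILES: 1.
π bonds: 3 double bonds (each 1 DoU) → 3 DoU from unsaturation.
Total DoU = 1 + 3 = 4.

4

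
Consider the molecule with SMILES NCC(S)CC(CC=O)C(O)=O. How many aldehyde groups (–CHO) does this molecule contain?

The aldehyde motif appears at heavy-atom position 8 in the SMILES.
Other groups present: 1 carboxylic acid, 1 primary amine, 1 thiol.
Aldehyde count: 1.

1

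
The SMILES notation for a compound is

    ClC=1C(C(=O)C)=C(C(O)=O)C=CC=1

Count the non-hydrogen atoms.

13

Every atom symbol written in the SMILES (organic subset) is one heavy atom; implicit H are not written.
Heavy atoms by element → C:9, Cl:1, O:3.
Total: 13.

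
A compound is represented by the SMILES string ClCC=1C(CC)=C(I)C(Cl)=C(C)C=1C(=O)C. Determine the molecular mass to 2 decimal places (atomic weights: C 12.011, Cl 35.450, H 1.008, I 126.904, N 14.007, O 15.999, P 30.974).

First, the molecular formula is C12H13Cl2IO (counting implicit H from valence).
  C: 12 × 12.011 = 144.132
  Cl: 2 × 35.450 = 70.900
  H: 13 × 1.008 = 13.104
  I: 1 × 126.904 = 126.904
  O: 1 × 15.999 = 15.999
Sum: 12×12.011 + 2×35.450 + 13×1.008 + 1×126.904 + 1×15.999 = 371.039 → 371.04 g/mol.

371.04 g/mol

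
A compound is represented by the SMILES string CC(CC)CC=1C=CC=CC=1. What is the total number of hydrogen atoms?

Walk through each heavy atom and fill implicit hydrogens from standard valence (C 4, N 3, O 2, S 2, halogen 1):
  atom 1: C, bond orders sum to 1 (valence 4) → 3 H
  atom 2: C, bond orders sum to 3 (valence 4) → 1 H
  atom 3: C, bond orders sum to 2 (valence 4) → 2 H
  atom 4: C, bond orders sum to 1 (valence 4) → 3 H
  atom 5: C, bond orders sum to 2 (valence 4) → 2 H
  atom 6: C, bond orders sum to 4 (valence 4) → 0 H
  atom 7: C, bond orders sum to 3 (valence 4) → 1 H
  atom 8: C, bond orders sum to 3 (valence 4) → 1 H
  atom 9: C, bond orders sum to 3 (valence 4) → 1 H
  atom 10: C, bond orders sum to 3 (valence 4) → 1 H
  atom 11: C, bond orders sum to 3 (valence 4) → 1 H
Total hydrogens: 16.

16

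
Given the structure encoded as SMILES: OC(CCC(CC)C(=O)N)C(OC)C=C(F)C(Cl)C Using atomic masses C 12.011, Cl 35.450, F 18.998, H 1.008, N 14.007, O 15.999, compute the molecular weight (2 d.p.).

295.78 g/mol

First, the molecular formula is C13H23ClFNO3 (counting implicit H from valence).
  C: 13 × 12.011 = 156.143
  Cl: 1 × 35.450 = 35.450
  F: 1 × 18.998 = 18.998
  H: 23 × 1.008 = 23.184
  N: 1 × 14.007 = 14.007
  O: 3 × 15.999 = 47.997
Sum: 13×12.011 + 1×35.450 + 1×18.998 + 23×1.008 + 1×14.007 + 3×15.999 = 295.779 → 295.78 g/mol.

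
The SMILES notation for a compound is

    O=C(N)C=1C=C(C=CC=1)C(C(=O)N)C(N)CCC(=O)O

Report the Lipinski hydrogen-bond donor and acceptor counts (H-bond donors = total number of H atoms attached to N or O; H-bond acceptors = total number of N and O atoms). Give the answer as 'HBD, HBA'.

7, 7

Donors: find every N or O and count the H atoms it carries.
  atom 1 (O): bond orders sum to 2 → 0 H
  atom 3 (N): bond orders sum to 1 → 2 H
  atom 12 (O): bond orders sum to 2 → 0 H
  atom 13 (N): bond orders sum to 1 → 2 H
  atom 15 (N): bond orders sum to 1 → 2 H
  atom 19 (O): bond orders sum to 2 → 0 H
  atom 20 (O): bond orders sum to 1 → 1 H
Lipinski HBD = 7.
Acceptors: N atoms = 3, O atoms = 4 → HBA = 7.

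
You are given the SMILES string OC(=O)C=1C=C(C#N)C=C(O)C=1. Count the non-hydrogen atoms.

Every atom symbol written in the SMILES (organic subset) is one heavy atom; implicit H are not written.
Heavy atoms by element → C:8, N:1, O:3.
Total: 12.

12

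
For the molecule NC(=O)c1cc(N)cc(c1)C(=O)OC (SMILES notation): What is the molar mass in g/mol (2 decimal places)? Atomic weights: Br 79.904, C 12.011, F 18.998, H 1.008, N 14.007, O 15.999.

194.19 g/mol

First, the molecular formula is C9H10N2O3 (counting implicit H from valence).
  C: 9 × 12.011 = 108.099
  H: 10 × 1.008 = 10.080
  N: 2 × 14.007 = 28.014
  O: 3 × 15.999 = 47.997
Sum: 9×12.011 + 10×1.008 + 2×14.007 + 3×15.999 = 194.190 → 194.19 g/mol.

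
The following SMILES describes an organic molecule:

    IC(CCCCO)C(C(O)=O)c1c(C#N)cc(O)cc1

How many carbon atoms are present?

Count every carbon token in the SMILES (each C, including those in ring-closure positions and inside branches).
Carbon count: 14.

14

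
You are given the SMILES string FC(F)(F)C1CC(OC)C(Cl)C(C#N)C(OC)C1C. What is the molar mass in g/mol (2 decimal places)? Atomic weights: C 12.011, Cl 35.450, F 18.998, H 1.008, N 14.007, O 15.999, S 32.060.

First, the molecular formula is C12H17ClF3NO2 (counting implicit H from valence).
  C: 12 × 12.011 = 144.132
  Cl: 1 × 35.450 = 35.450
  F: 3 × 18.998 = 56.994
  H: 17 × 1.008 = 17.136
  N: 1 × 14.007 = 14.007
  O: 2 × 15.999 = 31.998
Sum: 12×12.011 + 1×35.450 + 3×18.998 + 17×1.008 + 1×14.007 + 2×15.999 = 299.717 → 299.72 g/mol.

299.72 g/mol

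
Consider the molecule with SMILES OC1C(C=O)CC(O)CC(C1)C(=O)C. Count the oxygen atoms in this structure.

4

Scan the SMILES for O atoms (remember two-letter symbols like Cl and Br are single atoms).
Oxygen count: 4.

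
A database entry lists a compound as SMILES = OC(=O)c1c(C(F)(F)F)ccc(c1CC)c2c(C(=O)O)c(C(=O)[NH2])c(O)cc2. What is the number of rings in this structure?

2

In SMILES, each pair of matching ring-closure digits denotes one ring-closing bond; the number of such bonds equals the number of independent rings.
Ring-closure bonds here: 2.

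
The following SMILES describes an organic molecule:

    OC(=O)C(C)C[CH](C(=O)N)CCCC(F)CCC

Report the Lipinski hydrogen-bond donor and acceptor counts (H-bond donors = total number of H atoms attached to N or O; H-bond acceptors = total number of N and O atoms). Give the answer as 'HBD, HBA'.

3, 4

Donors: find every N or O and count the H atoms it carries.
  atom 1 (O): bond orders sum to 1 → 1 H
  atom 3 (O): bond orders sum to 2 → 0 H
  atom 9 (O): bond orders sum to 2 → 0 H
  atom 10 (N): bond orders sum to 1 → 2 H
Lipinski HBD = 3.
Acceptors: N atoms = 1, O atoms = 3 → HBA = 4.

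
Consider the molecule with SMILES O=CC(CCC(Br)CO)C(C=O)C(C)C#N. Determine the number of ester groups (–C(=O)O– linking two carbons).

Scan the SMILES for the ester motif — none present.
Groups that are present: 2 aldehyde, 1 hydroxyl, 1 nitrile.

0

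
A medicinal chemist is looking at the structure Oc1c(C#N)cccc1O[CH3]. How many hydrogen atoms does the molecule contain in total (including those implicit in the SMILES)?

Walk through each heavy atom and fill implicit hydrogens from standard valence (C 4, N 3, O 2, S 2, halogen 1); for lowercase aromatic atoms, an aromatic c carries 1 H when it has two neighbours and 0 H with three, and aromatic n carries 0 H:
  atom 1: O, bond orders sum to 1 (valence 2) → 1 H
  atom 2: aromatic c, 3 neighbours → 0 H
  atom 3: aromatic c, 3 neighbours → 0 H
  atom 4: C, bond orders sum to 4 (valence 4) → 0 H
  atom 5: N, bond orders sum to 3 (valence 3) → 0 H
  atom 6: aromatic c, 2 neighbours → 1 H
  atom 7: aromatic c, 2 neighbours → 1 H
  atom 8: aromatic c, 2 neighbours → 1 H
  atom 9: aromatic c, 3 neighbours → 0 H
  atom 10: O, bond orders sum to 2 (valence 2) → 0 H
  atom 11: C with explicit H count 3
Total hydrogens: 7.

7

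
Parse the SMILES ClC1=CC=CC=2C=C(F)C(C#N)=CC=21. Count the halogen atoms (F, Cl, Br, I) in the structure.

Halogen atoms appear at heavy-atom positions 1, 9 (1×Cl, 1×F).
Other groups present: 1 nitrile.
Halogen count: 2.

2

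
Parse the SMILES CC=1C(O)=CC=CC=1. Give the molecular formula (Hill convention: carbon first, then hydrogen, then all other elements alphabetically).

C7H8O

Walk through each heavy atom and fill implicit hydrogens from standard valence (C 4, N 3, O 2, S 2, halogen 1):
  atom 1: C, bond orders sum to 1 (valence 4) → 3 H
  atom 2: C, bond orders sum to 4 (valence 4) → 0 H
  atom 3: C, bond orders sum to 4 (valence 4) → 0 H
  atom 4: O, bond orders sum to 1 (valence 2) → 1 H
  atom 5: C, bond orders sum to 3 (valence 4) → 1 H
  atom 6: C, bond orders sum to 3 (valence 4) → 1 H
  atom 7: C, bond orders sum to 3 (valence 4) → 1 H
  atom 8: C, bond orders sum to 3 (valence 4) → 1 H
Totals → C:7, H:8, O:1.
In Hill order: C7H8O.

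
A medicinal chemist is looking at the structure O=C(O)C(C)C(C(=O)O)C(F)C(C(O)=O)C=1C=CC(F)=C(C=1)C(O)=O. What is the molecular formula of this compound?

Walk through each heavy atom and fill implicit hydrogens from standard valence (C 4, N 3, O 2, S 2, halogen 1):
  atom 1: O, bond orders sum to 2 (valence 2) → 0 H
  atom 2: C, bond orders sum to 4 (valence 4) → 0 H
  atom 3: O, bond orders sum to 1 (valence 2) → 1 H
  atom 4: C, bond orders sum to 3 (valence 4) → 1 H
  atom 5: C, bond orders sum to 1 (valence 4) → 3 H
  atom 6: C, bond orders sum to 3 (valence 4) → 1 H
  atom 7: C, bond orders sum to 4 (valence 4) → 0 H
  atom 8: O, bond orders sum to 2 (valence 2) → 0 H
  atom 9: O, bond orders sum to 1 (valence 2) → 1 H
  atom 10: C, bond orders sum to 3 (valence 4) → 1 H
  atom 11: F (halogen, monovalent) → 0 H
  atom 12: C, bond orders sum to 3 (valence 4) → 1 H
  atom 13: C, bond orders sum to 4 (valence 4) → 0 H
  atom 14: O, bond orders sum to 1 (valence 2) → 1 H
  atom 15: O, bond orders sum to 2 (valence 2) → 0 H
  atom 16: C, bond orders sum to 4 (valence 4) → 0 H
  atom 17: C, bond orders sum to 3 (valence 4) → 1 H
  atom 18: C, bond orders sum to 3 (valence 4) → 1 H
  atom 19: C, bond orders sum to 4 (valence 4) → 0 H
  atom 20: F (halogen, monovalent) → 0 H
  atom 21: C, bond orders sum to 4 (valence 4) → 0 H
  atom 22: C, bond orders sum to 3 (valence 4) → 1 H
  atom 23: C, bond orders sum to 4 (valence 4) → 0 H
  atom 24: O, bond orders sum to 1 (valence 2) → 1 H
  atom 25: O, bond orders sum to 2 (valence 2) → 0 H
Totals → C:15, H:14, F:2, O:8.
In Hill order: C15H14F2O8.

C15H14F2O8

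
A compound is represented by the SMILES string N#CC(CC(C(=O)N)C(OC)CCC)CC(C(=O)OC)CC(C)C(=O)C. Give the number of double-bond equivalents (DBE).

Degree of unsaturation = (number of rings) + (number of π bonds).
Ring closures in the SMILES: 0.
π bonds: 3 double bonds (each 1 DoU), 1 triple bond (each 2 DoU) → 5 DoU from unsaturation.
Total DoU = 0 + 5 = 5.

5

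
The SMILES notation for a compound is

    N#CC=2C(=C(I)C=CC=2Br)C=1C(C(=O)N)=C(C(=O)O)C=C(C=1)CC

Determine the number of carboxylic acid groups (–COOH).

1

The carboxylic acid motif appears at heavy-atom position 17 in the SMILES.
Other groups present: 1 amide, 1 nitrile.
Carboxylic acid count: 1.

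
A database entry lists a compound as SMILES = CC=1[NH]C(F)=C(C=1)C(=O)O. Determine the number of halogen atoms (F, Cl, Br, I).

1

Halogen atoms appear at heavy-atom position 5 (1×F).
Other groups present: 1 carboxylic acid.
Halogen count: 1.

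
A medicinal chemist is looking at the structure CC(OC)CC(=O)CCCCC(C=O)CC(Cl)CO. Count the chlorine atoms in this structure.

1

Scan the SMILES for Cl atoms (remember two-letter symbols like Cl and Br are single atoms).
Chlorine count: 1.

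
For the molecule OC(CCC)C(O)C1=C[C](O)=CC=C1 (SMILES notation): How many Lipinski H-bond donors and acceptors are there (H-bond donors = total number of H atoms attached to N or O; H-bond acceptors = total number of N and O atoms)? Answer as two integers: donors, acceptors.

Donors: find every N or O and count the H atoms it carries.
  atom 1 (O): bond orders sum to 1 → 1 H
  atom 7 (O): bond orders sum to 1 → 1 H
  atom 11 (O): bond orders sum to 1 → 1 H
Lipinski HBD = 3.
Acceptors: N atoms = 0, O atoms = 3 → HBA = 3.

3, 3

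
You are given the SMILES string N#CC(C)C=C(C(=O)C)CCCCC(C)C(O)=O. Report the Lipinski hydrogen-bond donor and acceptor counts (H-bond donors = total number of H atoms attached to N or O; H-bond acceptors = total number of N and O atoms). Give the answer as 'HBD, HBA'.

Donors: find every N or O and count the H atoms it carries.
  atom 1 (N): bond orders sum to 3 → 0 H
  atom 8 (O): bond orders sum to 2 → 0 H
  atom 17 (O): bond orders sum to 1 → 1 H
  atom 18 (O): bond orders sum to 2 → 0 H
Lipinski HBD = 1.
Acceptors: N atoms = 1, O atoms = 3 → HBA = 4.

1, 4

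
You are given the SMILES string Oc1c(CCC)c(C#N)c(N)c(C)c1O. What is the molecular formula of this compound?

C11H14N2O2

Walk through each heavy atom and fill implicit hydrogens from standard valence (C 4, N 3, O 2, S 2, halogen 1); for lowercase aromatic atoms, an aromatic c carries 1 H when it has two neighbours and 0 H with three, and aromatic n carries 0 H:
  atom 1: O, bond orders sum to 1 (valence 2) → 1 H
  atom 2: aromatic c, 3 neighbours → 0 H
  atom 3: aromatic c, 3 neighbours → 0 H
  atom 4: C, bond orders sum to 2 (valence 4) → 2 H
  atom 5: C, bond orders sum to 2 (valence 4) → 2 H
  atom 6: C, bond orders sum to 1 (valence 4) → 3 H
  atom 7: aromatic c, 3 neighbours → 0 H
  atom 8: C, bond orders sum to 4 (valence 4) → 0 H
  atom 9: N, bond orders sum to 3 (valence 3) → 0 H
  atom 10: aromatic c, 3 neighbours → 0 H
  atom 11: N, bond orders sum to 1 (valence 3) → 2 H
  atom 12: aromatic c, 3 neighbours → 0 H
  atom 13: C, bond orders sum to 1 (valence 4) → 3 H
  atom 14: aromatic c, 3 neighbours → 0 H
  atom 15: O, bond orders sum to 1 (valence 2) → 1 H
Totals → C:11, H:14, N:2, O:2.
In Hill order: C11H14N2O2.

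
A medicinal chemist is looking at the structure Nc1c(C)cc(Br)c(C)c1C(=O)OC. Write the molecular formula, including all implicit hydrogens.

Walk through each heavy atom and fill implicit hydrogens from standard valence (C 4, N 3, O 2, S 2, halogen 1); for lowercase aromatic atoms, an aromatic c carries 1 H when it has two neighbours and 0 H with three, and aromatic n carries 0 H:
  atom 1: N, bond orders sum to 1 (valence 3) → 2 H
  atom 2: aromatic c, 3 neighbours → 0 H
  atom 3: aromatic c, 3 neighbours → 0 H
  atom 4: C, bond orders sum to 1 (valence 4) → 3 H
  atom 5: aromatic c, 2 neighbours → 1 H
  atom 6: aromatic c, 3 neighbours → 0 H
  atom 7: Br (halogen, monovalent) → 0 H
  atom 8: aromatic c, 3 neighbours → 0 H
  atom 9: C, bond orders sum to 1 (valence 4) → 3 H
  atom 10: aromatic c, 3 neighbours → 0 H
  atom 11: C, bond orders sum to 4 (valence 4) → 0 H
  atom 12: O, bond orders sum to 2 (valence 2) → 0 H
  atom 13: O, bond orders sum to 2 (valence 2) → 0 H
  atom 14: C, bond orders sum to 1 (valence 4) → 3 H
Totals → C:10, H:12, Br:1, N:1, O:2.

C10H12BrNO2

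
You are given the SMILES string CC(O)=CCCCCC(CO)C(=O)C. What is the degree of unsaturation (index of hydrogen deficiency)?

Degree of unsaturation = (number of rings) + (number of π bonds).
Ring closures in the SMILES: 0.
π bonds: 2 double bonds (each 1 DoU) → 2 DoU from unsaturation.
Total DoU = 0 + 2 = 2.

2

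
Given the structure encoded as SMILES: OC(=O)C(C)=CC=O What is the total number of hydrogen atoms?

Walk through each heavy atom and fill implicit hydrogens from standard valence (C 4, N 3, O 2, S 2, halogen 1):
  atom 1: O, bond orders sum to 1 (valence 2) → 1 H
  atom 2: C, bond orders sum to 4 (valence 4) → 0 H
  atom 3: O, bond orders sum to 2 (valence 2) → 0 H
  atom 4: C, bond orders sum to 4 (valence 4) → 0 H
  atom 5: C, bond orders sum to 1 (valence 4) → 3 H
  atom 6: C, bond orders sum to 3 (valence 4) → 1 H
  atom 7: C, bond orders sum to 3 (valence 4) → 1 H
  atom 8: O, bond orders sum to 2 (valence 2) → 0 H
Total hydrogens: 6.

6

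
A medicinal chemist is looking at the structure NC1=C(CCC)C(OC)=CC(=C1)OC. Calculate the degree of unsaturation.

Molecular formula: C11H17NO2.
DoU = (2C + 2 + N − H − X) / 2, where X is the halogen count and O/S are ignored.
    = (2·11 + 2 + 1 − 17 − 0) / 2 = 8 / 2 = 4.

4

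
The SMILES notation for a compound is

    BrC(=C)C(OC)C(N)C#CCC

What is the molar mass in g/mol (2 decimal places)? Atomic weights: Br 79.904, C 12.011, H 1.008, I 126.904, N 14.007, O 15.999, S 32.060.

232.12 g/mol

First, the molecular formula is C9H14BrNO (counting implicit H from valence).
  Br: 1 × 79.904 = 79.904
  C: 9 × 12.011 = 108.099
  H: 14 × 1.008 = 14.112
  N: 1 × 14.007 = 14.007
  O: 1 × 15.999 = 15.999
Sum: 1×79.904 + 9×12.011 + 14×1.008 + 1×14.007 + 1×15.999 = 232.121 → 232.12 g/mol.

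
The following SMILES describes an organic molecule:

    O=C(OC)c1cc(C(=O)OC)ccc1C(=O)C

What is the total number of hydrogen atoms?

12

Walk through each heavy atom and fill implicit hydrogens from standard valence (C 4, N 3, O 2, S 2, halogen 1); for lowercase aromatic atoms, an aromatic c carries 1 H when it has two neighbours and 0 H with three, and aromatic n carries 0 H:
  atom 1: O, bond orders sum to 2 (valence 2) → 0 H
  atom 2: C, bond orders sum to 4 (valence 4) → 0 H
  atom 3: O, bond orders sum to 2 (valence 2) → 0 H
  atom 4: C, bond orders sum to 1 (valence 4) → 3 H
  atom 5: aromatic c, 3 neighbours → 0 H
  atom 6: aromatic c, 2 neighbours → 1 H
  atom 7: aromatic c, 3 neighbours → 0 H
  atom 8: C, bond orders sum to 4 (valence 4) → 0 H
  atom 9: O, bond orders sum to 2 (valence 2) → 0 H
  atom 10: O, bond orders sum to 2 (valence 2) → 0 H
  atom 11: C, bond orders sum to 1 (valence 4) → 3 H
  atom 12: aromatic c, 2 neighbours → 1 H
  atom 13: aromatic c, 2 neighbours → 1 H
  atom 14: aromatic c, 3 neighbours → 0 H
  atom 15: C, bond orders sum to 4 (valence 4) → 0 H
  atom 16: O, bond orders sum to 2 (valence 2) → 0 H
  atom 17: C, bond orders sum to 1 (valence 4) → 3 H
Total hydrogens: 12.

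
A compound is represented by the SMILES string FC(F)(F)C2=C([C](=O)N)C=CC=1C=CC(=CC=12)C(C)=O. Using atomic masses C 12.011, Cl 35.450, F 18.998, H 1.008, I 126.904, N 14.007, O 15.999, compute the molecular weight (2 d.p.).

First, the molecular formula is C14H10F3NO2 (counting implicit H from valence).
  C: 14 × 12.011 = 168.154
  F: 3 × 18.998 = 56.994
  H: 10 × 1.008 = 10.080
  N: 1 × 14.007 = 14.007
  O: 2 × 15.999 = 31.998
Sum: 14×12.011 + 3×18.998 + 10×1.008 + 1×14.007 + 2×15.999 = 281.233 → 281.23 g/mol.

281.23 g/mol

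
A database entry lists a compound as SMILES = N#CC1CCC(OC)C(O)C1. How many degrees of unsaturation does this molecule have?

Degree of unsaturation = (number of rings) + (number of π bonds).
Ring closures in the SMILES: 1.
π bonds: 1 triple bond (each 2 DoU) → 2 DoU from unsaturation.
Total DoU = 1 + 2 = 3.

3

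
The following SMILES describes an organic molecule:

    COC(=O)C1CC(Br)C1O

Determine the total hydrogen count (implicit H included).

9

Walk through each heavy atom and fill implicit hydrogens from standard valence (C 4, N 3, O 2, S 2, halogen 1):
  atom 1: C, bond orders sum to 1 (valence 4) → 3 H
  atom 2: O, bond orders sum to 2 (valence 2) → 0 H
  atom 3: C, bond orders sum to 4 (valence 4) → 0 H
  atom 4: O, bond orders sum to 2 (valence 2) → 0 H
  atom 5: C, bond orders sum to 3 (valence 4) → 1 H
  atom 6: C, bond orders sum to 2 (valence 4) → 2 H
  atom 7: C, bond orders sum to 3 (valence 4) → 1 H
  atom 8: Br (halogen, monovalent) → 0 H
  atom 9: C, bond orders sum to 3 (valence 4) → 1 H
  atom 10: O, bond orders sum to 1 (valence 2) → 1 H
Total hydrogens: 9.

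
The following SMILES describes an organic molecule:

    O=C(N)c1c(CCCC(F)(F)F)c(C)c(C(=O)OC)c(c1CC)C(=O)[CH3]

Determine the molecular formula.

Walk through each heavy atom and fill implicit hydrogens from standard valence (C 4, N 3, O 2, S 2, halogen 1); for lowercase aromatic atoms, an aromatic c carries 1 H when it has two neighbours and 0 H with three, and aromatic n carries 0 H:
  atom 1: O, bond orders sum to 2 (valence 2) → 0 H
  atom 2: C, bond orders sum to 4 (valence 4) → 0 H
  atom 3: N, bond orders sum to 1 (valence 3) → 2 H
  atom 4: aromatic c, 3 neighbours → 0 H
  atom 5: aromatic c, 3 neighbours → 0 H
  atom 6: C, bond orders sum to 2 (valence 4) → 2 H
  atom 7: C, bond orders sum to 2 (valence 4) → 2 H
  atom 8: C, bond orders sum to 2 (valence 4) → 2 H
  atom 9: C, bond orders sum to 4 (valence 4) → 0 H
  atom 10: F (halogen, monovalent) → 0 H
  atom 11: F (halogen, monovalent) → 0 H
  atom 12: F (halogen, monovalent) → 0 H
  atom 13: aromatic c, 3 neighbours → 0 H
  atom 14: C, bond orders sum to 1 (valence 4) → 3 H
  atom 15: aromatic c, 3 neighbours → 0 H
  atom 16: C, bond orders sum to 4 (valence 4) → 0 H
  atom 17: O, bond orders sum to 2 (valence 2) → 0 H
  atom 18: O, bond orders sum to 2 (valence 2) → 0 H
  atom 19: C, bond orders sum to 1 (valence 4) → 3 H
  atom 20: aromatic c, 3 neighbours → 0 H
  atom 21: aromatic c, 3 neighbours → 0 H
  atom 22: C, bond orders sum to 2 (valence 4) → 2 H
  atom 23: C, bond orders sum to 1 (valence 4) → 3 H
  atom 24: C, bond orders sum to 4 (valence 4) → 0 H
  atom 25: O, bond orders sum to 2 (valence 2) → 0 H
  atom 26: C with explicit H count 3
Totals → C:18, H:22, F:3, N:1, O:4.
In Hill order: C18H22F3NO4.

C18H22F3NO4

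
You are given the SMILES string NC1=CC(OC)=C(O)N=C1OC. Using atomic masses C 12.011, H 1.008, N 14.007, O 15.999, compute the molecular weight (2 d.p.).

First, the molecular formula is C7H10N2O3 (counting implicit H from valence).
  C: 7 × 12.011 = 84.077
  H: 10 × 1.008 = 10.080
  N: 2 × 14.007 = 28.014
  O: 3 × 15.999 = 47.997
Sum: 7×12.011 + 10×1.008 + 2×14.007 + 3×15.999 = 170.168 → 170.17 g/mol.

170.17 g/mol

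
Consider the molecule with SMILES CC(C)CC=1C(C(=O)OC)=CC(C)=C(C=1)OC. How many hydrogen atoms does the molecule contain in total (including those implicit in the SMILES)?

20

Walk through each heavy atom and fill implicit hydrogens from standard valence (C 4, N 3, O 2, S 2, halogen 1):
  atom 1: C, bond orders sum to 1 (valence 4) → 3 H
  atom 2: C, bond orders sum to 3 (valence 4) → 1 H
  atom 3: C, bond orders sum to 1 (valence 4) → 3 H
  atom 4: C, bond orders sum to 2 (valence 4) → 2 H
  atom 5: C, bond orders sum to 4 (valence 4) → 0 H
  atom 6: C, bond orders sum to 4 (valence 4) → 0 H
  atom 7: C, bond orders sum to 4 (valence 4) → 0 H
  atom 8: O, bond orders sum to 2 (valence 2) → 0 H
  atom 9: O, bond orders sum to 2 (valence 2) → 0 H
  atom 10: C, bond orders sum to 1 (valence 4) → 3 H
  atom 11: C, bond orders sum to 3 (valence 4) → 1 H
  atom 12: C, bond orders sum to 4 (valence 4) → 0 H
  atom 13: C, bond orders sum to 1 (valence 4) → 3 H
  atom 14: C, bond orders sum to 4 (valence 4) → 0 H
  atom 15: C, bond orders sum to 3 (valence 4) → 1 H
  atom 16: O, bond orders sum to 2 (valence 2) → 0 H
  atom 17: C, bond orders sum to 1 (valence 4) → 3 H
Total hydrogens: 20.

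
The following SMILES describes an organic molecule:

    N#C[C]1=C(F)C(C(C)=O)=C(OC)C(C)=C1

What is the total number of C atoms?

Count every carbon token in the SMILES (each C, including those in ring-closure positions and inside branches).
Carbon count: 11.

11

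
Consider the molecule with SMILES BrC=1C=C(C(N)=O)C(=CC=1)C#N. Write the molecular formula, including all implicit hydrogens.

C8H5BrN2O

Walk through each heavy atom and fill implicit hydrogens from standard valence (C 4, N 3, O 2, S 2, halogen 1):
  atom 1: Br (halogen, monovalent) → 0 H
  atom 2: C, bond orders sum to 4 (valence 4) → 0 H
  atom 3: C, bond orders sum to 3 (valence 4) → 1 H
  atom 4: C, bond orders sum to 4 (valence 4) → 0 H
  atom 5: C, bond orders sum to 4 (valence 4) → 0 H
  atom 6: N, bond orders sum to 1 (valence 3) → 2 H
  atom 7: O, bond orders sum to 2 (valence 2) → 0 H
  atom 8: C, bond orders sum to 4 (valence 4) → 0 H
  atom 9: C, bond orders sum to 3 (valence 4) → 1 H
  atom 10: C, bond orders sum to 3 (valence 4) → 1 H
  atom 11: C, bond orders sum to 4 (valence 4) → 0 H
  atom 12: N, bond orders sum to 3 (valence 3) → 0 H
Totals → C:8, H:5, Br:1, N:2, O:1.
In Hill order: C8H5BrN2O.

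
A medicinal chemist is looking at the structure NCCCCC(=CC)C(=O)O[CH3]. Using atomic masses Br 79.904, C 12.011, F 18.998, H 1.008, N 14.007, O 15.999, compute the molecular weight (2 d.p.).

First, the molecular formula is C9H17NO2 (counting implicit H from valence).
  C: 9 × 12.011 = 108.099
  H: 17 × 1.008 = 17.136
  N: 1 × 14.007 = 14.007
  O: 2 × 15.999 = 31.998
Sum: 9×12.011 + 17×1.008 + 1×14.007 + 2×15.999 = 171.240 → 171.24 g/mol.

171.24 g/mol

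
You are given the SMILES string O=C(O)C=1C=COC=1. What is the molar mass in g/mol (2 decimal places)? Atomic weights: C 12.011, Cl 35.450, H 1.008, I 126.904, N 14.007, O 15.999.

First, the molecular formula is C5H4O3 (counting implicit H from valence).
  C: 5 × 12.011 = 60.055
  H: 4 × 1.008 = 4.032
  O: 3 × 15.999 = 47.997
Sum: 5×12.011 + 4×1.008 + 3×15.999 = 112.084 → 112.08 g/mol.

112.08 g/mol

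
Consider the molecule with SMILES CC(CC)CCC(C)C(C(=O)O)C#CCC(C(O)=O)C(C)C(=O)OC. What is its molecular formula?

C19H30O6

Walk through each heavy atom and fill implicit hydrogens from standard valence (C 4, N 3, O 2, S 2, halogen 1):
  atom 1: C, bond orders sum to 1 (valence 4) → 3 H
  atom 2: C, bond orders sum to 3 (valence 4) → 1 H
  atom 3: C, bond orders sum to 2 (valence 4) → 2 H
  atom 4: C, bond orders sum to 1 (valence 4) → 3 H
  atom 5: C, bond orders sum to 2 (valence 4) → 2 H
  atom 6: C, bond orders sum to 2 (valence 4) → 2 H
  atom 7: C, bond orders sum to 3 (valence 4) → 1 H
  atom 8: C, bond orders sum to 1 (valence 4) → 3 H
  atom 9: C, bond orders sum to 3 (valence 4) → 1 H
  atom 10: C, bond orders sum to 4 (valence 4) → 0 H
  atom 11: O, bond orders sum to 2 (valence 2) → 0 H
  atom 12: O, bond orders sum to 1 (valence 2) → 1 H
  atom 13: C, bond orders sum to 4 (valence 4) → 0 H
  atom 14: C, bond orders sum to 4 (valence 4) → 0 H
  atom 15: C, bond orders sum to 2 (valence 4) → 2 H
  atom 16: C, bond orders sum to 3 (valence 4) → 1 H
  atom 17: C, bond orders sum to 4 (valence 4) → 0 H
  atom 18: O, bond orders sum to 1 (valence 2) → 1 H
  atom 19: O, bond orders sum to 2 (valence 2) → 0 H
  atom 20: C, bond orders sum to 3 (valence 4) → 1 H
  atom 21: C, bond orders sum to 1 (valence 4) → 3 H
  atom 22: C, bond orders sum to 4 (valence 4) → 0 H
  atom 23: O, bond orders sum to 2 (valence 2) → 0 H
  atom 24: O, bond orders sum to 2 (valence 2) → 0 H
  atom 25: C, bond orders sum to 1 (valence 4) → 3 H
Totals → C:19, H:30, O:6.
In Hill order: C19H30O6.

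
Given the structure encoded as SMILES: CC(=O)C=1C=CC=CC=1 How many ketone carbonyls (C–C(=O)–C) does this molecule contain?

1

The ketone motif appears at heavy-atom position 2 in the SMILES.
Ketone count: 1.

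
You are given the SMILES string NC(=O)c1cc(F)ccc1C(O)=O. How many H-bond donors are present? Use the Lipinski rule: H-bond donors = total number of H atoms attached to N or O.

Donors: find every N or O and count the H atoms it carries.
  atom 1 (N): bond orders sum to 1 → 2 H
  atom 3 (O): bond orders sum to 2 → 0 H
  atom 12 (O): bond orders sum to 1 → 1 H
  atom 13 (O): bond orders sum to 2 → 0 H
Lipinski HBD = 3.

3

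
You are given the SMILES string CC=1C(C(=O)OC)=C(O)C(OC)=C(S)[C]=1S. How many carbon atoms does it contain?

10

Count every carbon token in the SMILES (each C, including those in ring-closure positions and inside branches).
Carbon count: 10.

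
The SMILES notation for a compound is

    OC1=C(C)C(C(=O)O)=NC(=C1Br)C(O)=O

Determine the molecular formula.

C8H6BrNO5

Walk through each heavy atom and fill implicit hydrogens from standard valence (C 4, N 3, O 2, S 2, halogen 1):
  atom 1: O, bond orders sum to 1 (valence 2) → 1 H
  atom 2: C, bond orders sum to 4 (valence 4) → 0 H
  atom 3: C, bond orders sum to 4 (valence 4) → 0 H
  atom 4: C, bond orders sum to 1 (valence 4) → 3 H
  atom 5: C, bond orders sum to 4 (valence 4) → 0 H
  atom 6: C, bond orders sum to 4 (valence 4) → 0 H
  atom 7: O, bond orders sum to 2 (valence 2) → 0 H
  atom 8: O, bond orders sum to 1 (valence 2) → 1 H
  atom 9: N, bond orders sum to 3 (valence 3) → 0 H
  atom 10: C, bond orders sum to 4 (valence 4) → 0 H
  atom 11: C, bond orders sum to 4 (valence 4) → 0 H
  atom 12: Br (halogen, monovalent) → 0 H
  atom 13: C, bond orders sum to 4 (valence 4) → 0 H
  atom 14: O, bond orders sum to 1 (valence 2) → 1 H
  atom 15: O, bond orders sum to 2 (valence 2) → 0 H
Totals → C:8, H:6, Br:1, N:1, O:5.
In Hill order: C8H6BrNO5.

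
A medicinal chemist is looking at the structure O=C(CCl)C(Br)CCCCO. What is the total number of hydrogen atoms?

12

Walk through each heavy atom and fill implicit hydrogens from standard valence (C 4, N 3, O 2, S 2, halogen 1):
  atom 1: O, bond orders sum to 2 (valence 2) → 0 H
  atom 2: C, bond orders sum to 4 (valence 4) → 0 H
  atom 3: C, bond orders sum to 2 (valence 4) → 2 H
  atom 4: Cl (halogen, monovalent) → 0 H
  atom 5: C, bond orders sum to 3 (valence 4) → 1 H
  atom 6: Br (halogen, monovalent) → 0 H
  atom 7: C, bond orders sum to 2 (valence 4) → 2 H
  atom 8: C, bond orders sum to 2 (valence 4) → 2 H
  atom 9: C, bond orders sum to 2 (valence 4) → 2 H
  atom 10: C, bond orders sum to 2 (valence 4) → 2 H
  atom 11: O, bond orders sum to 1 (valence 2) → 1 H
Total hydrogens: 12.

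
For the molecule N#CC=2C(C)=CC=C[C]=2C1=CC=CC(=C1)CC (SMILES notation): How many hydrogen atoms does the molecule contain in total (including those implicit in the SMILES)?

Walk through each heavy atom and fill implicit hydrogens from standard valence (C 4, N 3, O 2, S 2, halogen 1):
  atom 1: N, bond orders sum to 3 (valence 3) → 0 H
  atom 2: C, bond orders sum to 4 (valence 4) → 0 H
  atom 3: C, bond orders sum to 4 (valence 4) → 0 H
  atom 4: C, bond orders sum to 4 (valence 4) → 0 H
  atom 5: C, bond orders sum to 1 (valence 4) → 3 H
  atom 6: C, bond orders sum to 3 (valence 4) → 1 H
  atom 7: C, bond orders sum to 3 (valence 4) → 1 H
  atom 8: C, bond orders sum to 3 (valence 4) → 1 H
  atom 9: C with explicit H count 0
  atom 10: C, bond orders sum to 4 (valence 4) → 0 H
  atom 11: C, bond orders sum to 3 (valence 4) → 1 H
  atom 12: C, bond orders sum to 3 (valence 4) → 1 H
  atom 13: C, bond orders sum to 3 (valence 4) → 1 H
  atom 14: C, bond orders sum to 4 (valence 4) → 0 H
  atom 15: C, bond orders sum to 3 (valence 4) → 1 H
  atom 16: C, bond orders sum to 2 (valence 4) → 2 H
  atom 17: C, bond orders sum to 1 (valence 4) → 3 H
Total hydrogens: 15.

15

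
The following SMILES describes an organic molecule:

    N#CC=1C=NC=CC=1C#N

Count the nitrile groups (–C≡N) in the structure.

The nitrile motif appears at heavy-atom positions 2, 9 in the SMILES.
Nitrile count: 2.

2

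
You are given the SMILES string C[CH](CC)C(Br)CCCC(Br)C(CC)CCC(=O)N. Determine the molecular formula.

C15H29Br2NO

Walk through each heavy atom and fill implicit hydrogens from standard valence (C 4, N 3, O 2, S 2, halogen 1):
  atom 1: C, bond orders sum to 1 (valence 4) → 3 H
  atom 2: C with explicit H count 1
  atom 3: C, bond orders sum to 2 (valence 4) → 2 H
  atom 4: C, bond orders sum to 1 (valence 4) → 3 H
  atom 5: C, bond orders sum to 3 (valence 4) → 1 H
  atom 6: Br (halogen, monovalent) → 0 H
  atom 7: C, bond orders sum to 2 (valence 4) → 2 H
  atom 8: C, bond orders sum to 2 (valence 4) → 2 H
  atom 9: C, bond orders sum to 2 (valence 4) → 2 H
  atom 10: C, bond orders sum to 3 (valence 4) → 1 H
  atom 11: Br (halogen, monovalent) → 0 H
  atom 12: C, bond orders sum to 3 (valence 4) → 1 H
  atom 13: C, bond orders sum to 2 (valence 4) → 2 H
  atom 14: C, bond orders sum to 1 (valence 4) → 3 H
  atom 15: C, bond orders sum to 2 (valence 4) → 2 H
  atom 16: C, bond orders sum to 2 (valence 4) → 2 H
  atom 17: C, bond orders sum to 4 (valence 4) → 0 H
  atom 18: O, bond orders sum to 2 (valence 2) → 0 H
  atom 19: N, bond orders sum to 1 (valence 3) → 2 H
Totals → C:15, H:29, Br:2, N:1, O:1.
In Hill order: C15H29Br2NO.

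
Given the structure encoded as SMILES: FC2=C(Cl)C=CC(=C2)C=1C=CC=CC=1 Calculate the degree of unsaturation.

Degree of unsaturation = (number of rings) + (number of π bonds).
Ring closures in the SMILES: 2.
π bonds: 6 double bonds (each 1 DoU) → 6 DoU from unsaturation.
Total DoU = 2 + 6 = 8.

8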